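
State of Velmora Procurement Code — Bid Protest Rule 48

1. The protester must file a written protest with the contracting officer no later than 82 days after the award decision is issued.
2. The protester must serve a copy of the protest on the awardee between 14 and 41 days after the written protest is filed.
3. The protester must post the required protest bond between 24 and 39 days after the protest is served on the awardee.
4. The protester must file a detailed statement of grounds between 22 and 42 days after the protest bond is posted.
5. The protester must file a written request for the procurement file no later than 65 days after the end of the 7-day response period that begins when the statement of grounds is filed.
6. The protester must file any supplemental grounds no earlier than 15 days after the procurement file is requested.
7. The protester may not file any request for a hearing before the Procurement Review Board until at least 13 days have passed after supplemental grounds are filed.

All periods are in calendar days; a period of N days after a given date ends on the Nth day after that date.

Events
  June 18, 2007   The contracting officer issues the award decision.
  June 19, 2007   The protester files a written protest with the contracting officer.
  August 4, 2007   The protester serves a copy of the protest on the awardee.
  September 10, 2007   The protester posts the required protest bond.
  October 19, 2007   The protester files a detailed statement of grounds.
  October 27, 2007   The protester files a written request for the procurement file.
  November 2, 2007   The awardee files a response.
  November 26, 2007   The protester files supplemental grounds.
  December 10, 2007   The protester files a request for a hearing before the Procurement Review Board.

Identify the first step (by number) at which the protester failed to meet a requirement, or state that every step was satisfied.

(1) due by June 18, 2007 + 82 days = September 8, 2007; June 19, 2007 is within that limit.
(2) the permitted window runs from June 19, 2007 + 14 = July 3, 2007 to June 19, 2007 + 41 = July 30, 2007; August 4, 2007 is 5 days past the end of the window.

Step 2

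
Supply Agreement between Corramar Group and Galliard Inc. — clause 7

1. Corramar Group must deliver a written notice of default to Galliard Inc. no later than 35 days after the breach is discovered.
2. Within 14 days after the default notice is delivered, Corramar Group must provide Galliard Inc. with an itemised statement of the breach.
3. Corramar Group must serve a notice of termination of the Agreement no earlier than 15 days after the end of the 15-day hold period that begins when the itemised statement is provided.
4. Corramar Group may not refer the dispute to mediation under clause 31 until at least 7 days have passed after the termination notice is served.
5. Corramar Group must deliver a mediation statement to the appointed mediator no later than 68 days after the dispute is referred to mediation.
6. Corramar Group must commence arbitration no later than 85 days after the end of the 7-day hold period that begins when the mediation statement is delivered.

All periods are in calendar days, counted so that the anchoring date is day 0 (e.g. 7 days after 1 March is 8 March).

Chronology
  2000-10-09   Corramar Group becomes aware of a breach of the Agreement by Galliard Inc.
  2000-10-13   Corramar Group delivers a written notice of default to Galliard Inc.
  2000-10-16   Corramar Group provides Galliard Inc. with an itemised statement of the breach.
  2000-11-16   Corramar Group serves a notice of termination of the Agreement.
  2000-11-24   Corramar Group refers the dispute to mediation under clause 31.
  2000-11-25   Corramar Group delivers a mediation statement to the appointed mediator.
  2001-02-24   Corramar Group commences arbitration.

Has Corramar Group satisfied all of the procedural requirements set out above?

Step 1: 35 days after 2000-10-09 (when the breach is discovered) is 2000-11-13; 2000-10-13 is within that limit.
Step 2: 14 days after 2000-10-13 (when the default notice is delivered) is 2000-10-27; completed 2000-10-16, before the deadline.
Step 3: the earliest permitted date is 15 days after 2000-10-31 (end of the 15-day hold period, which began when the itemised statement is provided on 2000-10-16), i.e. 2000-11-15; done 2000-11-16 — permitted.
Step 4: the earliest permitted date is 7 days after 2000-11-16 (when the termination notice is served), i.e. 2000-11-23; done 2000-11-24 — permitted.
Step 5: 68 days after 2000-11-24 (when the dispute is referred to mediation) is 2001-01-31; completed 2000-11-25, before the deadline.
Step 6: 85 days after 2000-12-02 (end of the 7-day hold period, which began when the mediation statement is delivered on 2000-11-25) is 2001-02-25; done 2001-02-24 — timely.

Yes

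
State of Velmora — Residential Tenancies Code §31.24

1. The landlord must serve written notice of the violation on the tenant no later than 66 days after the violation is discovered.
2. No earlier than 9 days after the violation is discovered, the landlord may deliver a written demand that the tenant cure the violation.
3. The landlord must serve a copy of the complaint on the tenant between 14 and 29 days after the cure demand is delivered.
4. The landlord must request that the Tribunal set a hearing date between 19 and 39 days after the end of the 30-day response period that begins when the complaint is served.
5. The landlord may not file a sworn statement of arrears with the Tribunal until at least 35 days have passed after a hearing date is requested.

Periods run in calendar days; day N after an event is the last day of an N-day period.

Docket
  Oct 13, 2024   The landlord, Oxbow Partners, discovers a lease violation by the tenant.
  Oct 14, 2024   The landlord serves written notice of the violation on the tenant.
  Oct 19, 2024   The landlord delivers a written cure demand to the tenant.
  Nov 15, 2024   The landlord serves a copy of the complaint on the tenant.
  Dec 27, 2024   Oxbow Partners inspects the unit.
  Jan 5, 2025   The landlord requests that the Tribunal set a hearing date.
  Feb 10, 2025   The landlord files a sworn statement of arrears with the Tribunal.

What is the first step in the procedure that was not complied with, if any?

Step 2

Step 1: 66 days after Oct 13, 2024 (when the violation is discovered) is Dec 18, 2024; Oct 14, 2024 is within that limit.
Step 2: the earliest permitted date is 9 days after Oct 13, 2024 (when the violation is discovered), i.e. Oct 22, 2024; Oct 19, 2024 is 3 days before the earliest permitted date.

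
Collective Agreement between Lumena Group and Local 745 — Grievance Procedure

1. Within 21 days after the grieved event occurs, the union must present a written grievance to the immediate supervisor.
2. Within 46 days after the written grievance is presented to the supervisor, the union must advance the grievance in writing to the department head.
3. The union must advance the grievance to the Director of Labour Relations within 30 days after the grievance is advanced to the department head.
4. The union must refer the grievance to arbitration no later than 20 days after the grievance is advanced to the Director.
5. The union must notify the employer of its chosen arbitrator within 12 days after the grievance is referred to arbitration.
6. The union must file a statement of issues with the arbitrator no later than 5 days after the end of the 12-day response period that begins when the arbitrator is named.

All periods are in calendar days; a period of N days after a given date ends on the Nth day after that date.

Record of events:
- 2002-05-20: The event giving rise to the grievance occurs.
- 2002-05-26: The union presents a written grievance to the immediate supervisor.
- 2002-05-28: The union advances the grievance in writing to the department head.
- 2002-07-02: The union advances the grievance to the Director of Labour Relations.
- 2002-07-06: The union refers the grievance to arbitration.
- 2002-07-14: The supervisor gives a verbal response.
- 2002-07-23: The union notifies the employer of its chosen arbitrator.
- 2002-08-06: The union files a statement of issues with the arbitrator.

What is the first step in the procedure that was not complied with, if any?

Step 3

Step 1 — counting 21 days from 2002-05-20 (when the grieved event occurs) gives a deadline of 2002-06-10; done 2002-05-26 — timely.
Step 2 — counting 46 days from 2002-05-26 (when the written grievance is presented to the supervisor) gives a deadline of 2002-07-11; completed 2002-05-28, before the deadline.
Step 3 — counting 30 days from 2002-05-28 (when the grievance is advanced to the department head) gives a deadline of 2002-06-27; not done until 2002-07-02, 5 days after the deadline.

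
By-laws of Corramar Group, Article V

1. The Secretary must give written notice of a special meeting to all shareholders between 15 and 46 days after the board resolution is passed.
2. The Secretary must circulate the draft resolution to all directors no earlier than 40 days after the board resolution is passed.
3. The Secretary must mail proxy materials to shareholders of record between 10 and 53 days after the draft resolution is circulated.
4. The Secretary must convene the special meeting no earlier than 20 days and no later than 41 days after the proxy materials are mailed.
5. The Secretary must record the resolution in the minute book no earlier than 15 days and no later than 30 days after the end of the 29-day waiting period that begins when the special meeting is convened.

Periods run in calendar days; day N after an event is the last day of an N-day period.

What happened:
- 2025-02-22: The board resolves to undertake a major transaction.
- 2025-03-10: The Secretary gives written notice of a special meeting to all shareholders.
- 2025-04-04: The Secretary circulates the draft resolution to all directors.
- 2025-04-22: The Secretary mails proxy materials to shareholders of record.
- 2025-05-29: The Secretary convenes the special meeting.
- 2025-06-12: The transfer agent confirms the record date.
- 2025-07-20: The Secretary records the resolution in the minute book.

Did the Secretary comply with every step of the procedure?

Yes

Step 1 — 15 and 46 days from 2025-02-22 (when the board resolution is passed) are 2025-03-09 and 2025-04-09 respectively; 2025-03-10 falls inside that range.
Step 2 — must wait 40 days from 2025-02-22 (when the board resolution is passed), so not before 2025-04-03; done 2025-04-04, after the minimum wait.
Step 3 — 10 and 53 days from 2025-04-04 (when the draft resolution is circulated) are 2025-04-14 and 2025-05-27 respectively; done 2025-04-22, which is between those dates.
Step 4 — 20 and 41 days from 2025-04-22 (when the proxy materials are mailed) are 2025-05-12 and 2025-06-02 respectively; done 2025-05-29, which is between those dates.
Step 5 — 15 and 30 days from 2025-06-27 (end of the 29-day waiting period, which began when the special meeting is convened on 2025-05-29) are 2025-07-12 and 2025-07-27 respectively; 2025-07-20 falls inside that range.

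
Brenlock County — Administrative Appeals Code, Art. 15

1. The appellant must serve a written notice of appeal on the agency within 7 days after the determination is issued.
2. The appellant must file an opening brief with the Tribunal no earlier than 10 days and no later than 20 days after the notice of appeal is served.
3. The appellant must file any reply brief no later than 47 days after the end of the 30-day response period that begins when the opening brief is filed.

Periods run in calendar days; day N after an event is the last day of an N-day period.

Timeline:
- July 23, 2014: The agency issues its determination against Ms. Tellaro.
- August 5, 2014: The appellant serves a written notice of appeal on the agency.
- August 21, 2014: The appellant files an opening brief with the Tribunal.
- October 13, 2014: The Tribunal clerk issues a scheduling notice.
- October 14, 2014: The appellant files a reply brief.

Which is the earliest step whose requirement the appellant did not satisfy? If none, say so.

Step 1

(1) due by July 23, 2014 + 7 days = July 30, 2014; August 5, 2014 misses that deadline by 6 days.
Later steps need not be reached.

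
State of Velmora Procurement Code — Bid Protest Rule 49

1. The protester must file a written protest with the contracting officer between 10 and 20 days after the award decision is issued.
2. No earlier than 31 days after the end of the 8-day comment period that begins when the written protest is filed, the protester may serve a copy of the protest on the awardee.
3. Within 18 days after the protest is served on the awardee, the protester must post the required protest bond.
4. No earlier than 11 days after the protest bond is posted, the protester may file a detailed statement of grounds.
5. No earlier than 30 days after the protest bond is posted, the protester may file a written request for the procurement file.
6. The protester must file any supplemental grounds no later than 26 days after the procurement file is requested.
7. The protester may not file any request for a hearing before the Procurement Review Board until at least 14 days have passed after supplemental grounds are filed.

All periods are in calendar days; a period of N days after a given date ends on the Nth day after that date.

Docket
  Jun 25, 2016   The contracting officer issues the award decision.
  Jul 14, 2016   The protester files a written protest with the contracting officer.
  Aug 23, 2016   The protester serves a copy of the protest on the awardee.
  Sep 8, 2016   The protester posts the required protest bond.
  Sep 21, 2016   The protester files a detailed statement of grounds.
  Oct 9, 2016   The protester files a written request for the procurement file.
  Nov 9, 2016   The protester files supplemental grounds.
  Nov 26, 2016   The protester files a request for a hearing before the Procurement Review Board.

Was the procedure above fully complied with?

No

(1) the permitted window runs from Jun 25, 2016 + 10 = Jul 5, 2016 to Jun 25, 2016 + 20 = Jul 15, 2016; Jul 14, 2016 falls inside that range.
(2) permitted from Jul 22, 2016 + 31 days = Aug 22, 2016 onward; Aug 23, 2016 is on or after that date.
(3) due by Aug 23, 2016 + 18 days = Sep 10, 2016; completed Sep 8, 2016, before the deadline.
(4) permitted from Sep 8, 2016 + 11 days = Sep 19, 2016 onward; Sep 21, 2016 is on or after that date.
(5) permitted from Sep 8, 2016 + 30 days = Oct 8, 2016 onward; done Oct 9, 2016, after the minimum wait.
(6) due by Oct 9, 2016 + 26 days = Nov 4, 2016; done Nov 9, 2016 — 5 days late.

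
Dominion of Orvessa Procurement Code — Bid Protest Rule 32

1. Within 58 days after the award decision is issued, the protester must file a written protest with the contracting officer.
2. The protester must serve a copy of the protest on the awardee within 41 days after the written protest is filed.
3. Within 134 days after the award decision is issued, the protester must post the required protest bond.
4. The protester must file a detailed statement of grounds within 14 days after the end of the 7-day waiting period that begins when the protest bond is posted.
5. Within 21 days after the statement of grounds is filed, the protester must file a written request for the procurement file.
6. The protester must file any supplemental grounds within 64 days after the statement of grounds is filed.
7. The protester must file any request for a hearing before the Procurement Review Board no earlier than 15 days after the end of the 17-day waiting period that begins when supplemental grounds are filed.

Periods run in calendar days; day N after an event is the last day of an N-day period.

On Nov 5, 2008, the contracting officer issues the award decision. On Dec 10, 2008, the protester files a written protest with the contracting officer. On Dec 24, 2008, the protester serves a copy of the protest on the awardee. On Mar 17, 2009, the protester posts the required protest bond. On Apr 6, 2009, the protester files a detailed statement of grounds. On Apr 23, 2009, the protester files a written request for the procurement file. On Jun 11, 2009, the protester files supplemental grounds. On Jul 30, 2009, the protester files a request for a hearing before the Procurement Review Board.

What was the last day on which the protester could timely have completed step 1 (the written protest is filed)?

Jan 2, 2009

Step 1 runs from Nov 5, 2008, when the award decision is issued. 58 days after Nov 5, 2008 is Jan 2, 2009.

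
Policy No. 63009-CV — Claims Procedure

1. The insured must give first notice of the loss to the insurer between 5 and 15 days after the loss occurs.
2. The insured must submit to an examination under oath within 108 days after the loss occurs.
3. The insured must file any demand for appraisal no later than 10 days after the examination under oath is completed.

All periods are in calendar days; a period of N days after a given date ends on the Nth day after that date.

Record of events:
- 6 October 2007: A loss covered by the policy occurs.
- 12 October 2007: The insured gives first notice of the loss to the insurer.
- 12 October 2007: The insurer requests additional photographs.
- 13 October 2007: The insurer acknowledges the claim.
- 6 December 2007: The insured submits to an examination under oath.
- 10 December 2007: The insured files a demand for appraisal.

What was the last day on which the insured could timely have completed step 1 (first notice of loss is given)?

21 October 2007

Step 1 runs from 6 October 2007, when the loss occurs. The window is 5–15 days after 6 October 2007; it closes on 21 October 2007.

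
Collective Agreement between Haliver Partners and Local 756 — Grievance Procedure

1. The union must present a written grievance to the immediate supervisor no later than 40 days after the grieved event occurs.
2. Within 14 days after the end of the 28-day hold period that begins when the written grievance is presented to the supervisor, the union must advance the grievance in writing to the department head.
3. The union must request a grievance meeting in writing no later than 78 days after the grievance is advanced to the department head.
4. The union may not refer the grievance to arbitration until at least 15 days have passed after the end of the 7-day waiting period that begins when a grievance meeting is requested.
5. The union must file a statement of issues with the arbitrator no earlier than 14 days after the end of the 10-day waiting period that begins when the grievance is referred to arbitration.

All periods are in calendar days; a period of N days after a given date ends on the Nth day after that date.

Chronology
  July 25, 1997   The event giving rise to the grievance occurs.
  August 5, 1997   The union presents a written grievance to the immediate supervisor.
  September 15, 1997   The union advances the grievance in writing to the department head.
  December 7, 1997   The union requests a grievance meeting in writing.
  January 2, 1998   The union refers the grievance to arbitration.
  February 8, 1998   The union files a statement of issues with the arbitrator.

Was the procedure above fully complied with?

No

Step 1 — counting 40 days from July 25, 1997 (when the grieved event occurs) gives a deadline of September 3, 1997; completed August 5, 1997, before the deadline.
Step 2 — counting 14 days from September 2, 1997 (end of the 28-day hold period, which began when the written grievance is presented to the supervisor on August 5, 1997) gives a deadline of September 16, 1997; completed September 15, 1997, before the deadline.
Step 3 — counting 78 days from September 15, 1997 (when the grievance is advanced to the department head) gives a deadline of December 2, 1997; not done until December 7, 1997, 5 days after the deadline.
No need to go further; step 3 was not satisfied.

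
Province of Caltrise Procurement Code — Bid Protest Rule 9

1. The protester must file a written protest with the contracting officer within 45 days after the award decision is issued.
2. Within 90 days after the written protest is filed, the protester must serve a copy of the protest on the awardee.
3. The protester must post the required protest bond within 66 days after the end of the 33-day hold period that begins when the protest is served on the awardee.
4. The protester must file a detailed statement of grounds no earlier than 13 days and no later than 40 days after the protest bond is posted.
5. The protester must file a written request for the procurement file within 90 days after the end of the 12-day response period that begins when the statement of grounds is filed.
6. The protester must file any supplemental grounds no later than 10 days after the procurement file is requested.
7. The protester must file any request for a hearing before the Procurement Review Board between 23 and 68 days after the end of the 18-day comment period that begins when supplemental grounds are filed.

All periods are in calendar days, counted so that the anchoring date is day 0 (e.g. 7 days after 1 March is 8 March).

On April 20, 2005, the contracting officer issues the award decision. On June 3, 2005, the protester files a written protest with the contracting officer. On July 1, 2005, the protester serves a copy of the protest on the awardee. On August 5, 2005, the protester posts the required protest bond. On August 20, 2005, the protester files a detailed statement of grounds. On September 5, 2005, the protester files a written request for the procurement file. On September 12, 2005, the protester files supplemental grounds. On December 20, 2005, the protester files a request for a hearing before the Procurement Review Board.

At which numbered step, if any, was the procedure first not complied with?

Step 7

(1) due by April 20, 2005 + 45 days = June 4, 2005; done June 3, 2005 — timely.
(2) due by June 3, 2005 + 90 days = September 1, 2005; completed July 1, 2005, before the deadline.
(3) due by August 3, 2005 + 66 days = October 8, 2005; August 5, 2005 is within that limit.
(4) the permitted window runs from August 5, 2005 + 13 = August 18, 2005 to August 5, 2005 + 40 = September 14, 2005; done August 20, 2005 — within the window.
(5) due by September 1, 2005 + 90 days = November 30, 2005; September 5, 2005 is within that limit.
(6) due by September 5, 2005 + 10 days = September 15, 2005; September 12, 2005 is within that limit.
(7) the permitted window runs from September 30, 2005 + 23 = October 23, 2005 to September 30, 2005 + 68 = December 7, 2005; done December 20, 2005 — 13 days after the window closed.
The analysis stops there.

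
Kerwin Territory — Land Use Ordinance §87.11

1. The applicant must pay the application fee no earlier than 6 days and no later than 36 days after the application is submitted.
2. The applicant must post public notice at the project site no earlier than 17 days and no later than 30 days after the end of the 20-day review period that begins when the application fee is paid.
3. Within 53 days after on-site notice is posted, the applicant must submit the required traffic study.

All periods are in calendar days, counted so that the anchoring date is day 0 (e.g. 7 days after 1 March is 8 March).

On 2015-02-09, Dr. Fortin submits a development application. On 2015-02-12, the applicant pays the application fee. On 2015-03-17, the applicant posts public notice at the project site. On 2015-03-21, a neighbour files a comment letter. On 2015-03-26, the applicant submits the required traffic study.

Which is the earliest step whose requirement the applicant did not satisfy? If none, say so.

Step 1 — 6 and 36 days from 2015-02-09 (when the application is submitted) are 2015-02-15 and 2015-03-17 respectively; done 2015-02-12 — 3 days before the window opened.
No need to go further; step 1 was not satisfied.

Step 1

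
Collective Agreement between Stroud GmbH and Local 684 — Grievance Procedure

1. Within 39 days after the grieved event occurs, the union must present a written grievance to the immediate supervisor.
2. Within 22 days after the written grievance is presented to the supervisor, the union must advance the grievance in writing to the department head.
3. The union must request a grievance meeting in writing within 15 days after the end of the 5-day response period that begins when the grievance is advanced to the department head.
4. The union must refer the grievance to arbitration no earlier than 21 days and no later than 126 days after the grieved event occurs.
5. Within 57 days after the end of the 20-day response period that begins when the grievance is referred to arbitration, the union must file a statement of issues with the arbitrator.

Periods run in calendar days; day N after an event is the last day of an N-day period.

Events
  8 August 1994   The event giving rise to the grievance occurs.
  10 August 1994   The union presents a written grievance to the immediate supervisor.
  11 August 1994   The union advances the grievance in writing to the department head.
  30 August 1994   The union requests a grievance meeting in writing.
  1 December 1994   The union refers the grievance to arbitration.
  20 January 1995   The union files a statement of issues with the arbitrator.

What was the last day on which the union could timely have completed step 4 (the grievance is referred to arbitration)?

Step 4 runs from 8 August 1994, when the grieved event occurs. The window is 21–126 days after 8 August 1994; it closes on 12 December 1994.

12 December 1994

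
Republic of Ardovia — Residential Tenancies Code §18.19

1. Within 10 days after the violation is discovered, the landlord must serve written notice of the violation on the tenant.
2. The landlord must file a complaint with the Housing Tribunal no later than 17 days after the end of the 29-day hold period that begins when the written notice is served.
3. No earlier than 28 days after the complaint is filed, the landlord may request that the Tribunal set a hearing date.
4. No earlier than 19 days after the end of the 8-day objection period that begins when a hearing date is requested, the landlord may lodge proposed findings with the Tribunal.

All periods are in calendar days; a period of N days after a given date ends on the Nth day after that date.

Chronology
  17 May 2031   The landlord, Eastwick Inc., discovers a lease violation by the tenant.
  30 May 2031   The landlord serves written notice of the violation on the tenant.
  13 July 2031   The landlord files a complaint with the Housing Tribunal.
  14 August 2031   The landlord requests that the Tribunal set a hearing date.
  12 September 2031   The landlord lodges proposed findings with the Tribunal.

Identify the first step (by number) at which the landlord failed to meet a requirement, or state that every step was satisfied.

Step 1 — counting 10 days from 17 May 2031 (when the violation is discovered) gives a deadline of 27 May 2031; 30 May 2031 misses that deadline by 3 days.

Step 1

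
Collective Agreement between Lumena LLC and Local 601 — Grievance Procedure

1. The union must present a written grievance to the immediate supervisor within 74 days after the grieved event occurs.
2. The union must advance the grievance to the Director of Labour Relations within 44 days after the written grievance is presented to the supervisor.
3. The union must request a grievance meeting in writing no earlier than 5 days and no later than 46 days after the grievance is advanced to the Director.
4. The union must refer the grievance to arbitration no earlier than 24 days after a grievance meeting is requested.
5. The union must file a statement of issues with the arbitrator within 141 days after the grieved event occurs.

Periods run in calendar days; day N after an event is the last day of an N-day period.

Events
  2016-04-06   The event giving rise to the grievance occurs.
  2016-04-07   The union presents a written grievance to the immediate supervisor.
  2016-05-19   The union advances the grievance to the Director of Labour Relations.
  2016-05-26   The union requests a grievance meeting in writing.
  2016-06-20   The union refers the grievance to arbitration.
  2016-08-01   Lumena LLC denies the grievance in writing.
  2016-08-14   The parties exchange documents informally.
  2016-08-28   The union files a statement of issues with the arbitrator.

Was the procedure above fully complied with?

No

Step 1 — counting 74 days from 2016-04-06 (when the grieved event occurs) gives a deadline of 2016-06-19; done 2016-04-07 — timely.
Step 2 — counting 44 days from 2016-04-07 (when the written grievance is presented to the supervisor) gives a deadline of 2016-05-21; done 2016-05-19 — timely.
Step 3 — 5 and 46 days from 2016-05-19 (when the grievance is advanced to the Director) are 2016-05-24 and 2016-07-04 respectively; done 2016-05-26 — within the window.
Step 4 — must wait 24 days from 2016-05-26 (when a grievance meeting is requested), so not before 2016-06-19; 2016-06-20 is on or after that date.
Step 5 — counting 141 days from 2016-04-06 (when the grieved event occurs) gives a deadline of 2016-08-25; done 2016-08-28 — 3 days late.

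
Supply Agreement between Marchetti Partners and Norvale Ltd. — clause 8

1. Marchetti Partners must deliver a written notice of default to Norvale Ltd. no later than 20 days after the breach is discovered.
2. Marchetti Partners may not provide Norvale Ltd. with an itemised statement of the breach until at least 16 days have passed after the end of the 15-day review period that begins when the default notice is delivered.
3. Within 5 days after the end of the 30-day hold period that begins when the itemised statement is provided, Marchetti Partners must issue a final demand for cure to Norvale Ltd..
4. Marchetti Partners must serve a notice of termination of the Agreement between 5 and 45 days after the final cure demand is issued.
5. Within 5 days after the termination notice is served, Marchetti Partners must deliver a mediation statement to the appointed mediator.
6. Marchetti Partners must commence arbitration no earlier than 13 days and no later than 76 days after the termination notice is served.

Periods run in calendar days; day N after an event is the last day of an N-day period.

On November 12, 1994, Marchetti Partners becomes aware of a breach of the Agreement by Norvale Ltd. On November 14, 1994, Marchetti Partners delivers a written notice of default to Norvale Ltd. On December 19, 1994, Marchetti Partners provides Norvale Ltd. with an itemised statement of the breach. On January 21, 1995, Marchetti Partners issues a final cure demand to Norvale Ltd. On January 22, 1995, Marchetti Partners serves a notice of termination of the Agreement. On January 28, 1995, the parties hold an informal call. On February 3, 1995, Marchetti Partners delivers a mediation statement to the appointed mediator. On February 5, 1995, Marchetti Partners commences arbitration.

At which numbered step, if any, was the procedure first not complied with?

(1) due by November 12, 1994 + 20 days = December 2, 1994; done November 14, 1994 — timely.
(2) permitted from November 29, 1994 + 16 days = December 15, 1994 onward; December 19, 1994 is on or after that date.
(3) due by January 18, 1995 + 5 days = January 23, 1995; January 21, 1995 is within that limit.
(4) the permitted window runs from January 21, 1995 + 5 = January 26, 1995 to January 21, 1995 + 45 = March 7, 1995; January 22, 1995 is 4 days too early.
The analysis stops there.

Step 4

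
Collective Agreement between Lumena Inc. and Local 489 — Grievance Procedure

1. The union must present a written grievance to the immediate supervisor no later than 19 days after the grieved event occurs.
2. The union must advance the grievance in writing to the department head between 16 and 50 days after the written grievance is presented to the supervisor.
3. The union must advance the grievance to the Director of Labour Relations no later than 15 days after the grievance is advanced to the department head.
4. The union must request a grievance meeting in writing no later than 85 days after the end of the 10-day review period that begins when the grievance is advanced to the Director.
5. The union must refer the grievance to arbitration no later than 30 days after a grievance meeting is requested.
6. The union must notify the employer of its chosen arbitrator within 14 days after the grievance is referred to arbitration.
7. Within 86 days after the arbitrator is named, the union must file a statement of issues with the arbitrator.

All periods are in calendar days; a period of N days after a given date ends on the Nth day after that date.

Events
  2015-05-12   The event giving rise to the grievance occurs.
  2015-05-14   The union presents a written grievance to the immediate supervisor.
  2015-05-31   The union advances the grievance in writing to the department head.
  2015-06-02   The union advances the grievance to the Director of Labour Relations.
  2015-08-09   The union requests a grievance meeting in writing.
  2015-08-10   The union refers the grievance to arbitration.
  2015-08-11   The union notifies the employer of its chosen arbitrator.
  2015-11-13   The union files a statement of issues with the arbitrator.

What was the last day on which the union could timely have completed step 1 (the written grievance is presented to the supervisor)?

Step 1 runs from 2015-05-12, when the grieved event occurs. 19 days after 2015-05-12 is 2015-05-31.

2015-05-31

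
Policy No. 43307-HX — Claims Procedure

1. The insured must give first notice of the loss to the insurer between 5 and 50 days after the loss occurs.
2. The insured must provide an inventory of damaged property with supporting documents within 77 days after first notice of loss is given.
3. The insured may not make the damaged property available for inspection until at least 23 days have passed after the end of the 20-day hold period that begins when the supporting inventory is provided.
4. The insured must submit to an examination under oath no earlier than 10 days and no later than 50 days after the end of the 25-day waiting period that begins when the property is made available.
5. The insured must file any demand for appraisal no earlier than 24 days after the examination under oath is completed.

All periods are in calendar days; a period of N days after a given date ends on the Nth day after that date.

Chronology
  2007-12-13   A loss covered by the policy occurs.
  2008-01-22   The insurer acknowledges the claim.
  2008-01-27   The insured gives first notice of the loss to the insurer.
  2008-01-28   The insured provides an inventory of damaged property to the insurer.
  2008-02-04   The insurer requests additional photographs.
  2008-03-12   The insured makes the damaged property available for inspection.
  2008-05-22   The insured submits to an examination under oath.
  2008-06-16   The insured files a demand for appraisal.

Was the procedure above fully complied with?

Yes

Step 1: the window is 5–50 days after 2007-12-13 (when the loss occurs), so 2007-12-18 through 2008-02-01; 2008-01-27 falls inside that range.
Step 2: 77 days after 2008-01-27 (when first notice of loss is given) is 2008-04-13; completed 2008-01-28, before the deadline.
Step 3: the earliest permitted date is 23 days after 2008-02-17 (end of the 20-day hold period, which began when the supporting inventory is provided on 2008-01-28), i.e. 2008-03-11; done 2008-03-12, after the minimum wait.
Step 4: the window is 10–50 days after 2008-04-06 (end of the 25-day waiting period, which began when the property is made available on 2008-03-12), so 2008-04-16 through 2008-05-26; 2008-05-22 falls inside that range.
Step 5: the earliest permitted date is 24 days after 2008-05-22 (when the examination under oath is completed), i.e. 2008-06-15; 2008-06-16 is on or after that date.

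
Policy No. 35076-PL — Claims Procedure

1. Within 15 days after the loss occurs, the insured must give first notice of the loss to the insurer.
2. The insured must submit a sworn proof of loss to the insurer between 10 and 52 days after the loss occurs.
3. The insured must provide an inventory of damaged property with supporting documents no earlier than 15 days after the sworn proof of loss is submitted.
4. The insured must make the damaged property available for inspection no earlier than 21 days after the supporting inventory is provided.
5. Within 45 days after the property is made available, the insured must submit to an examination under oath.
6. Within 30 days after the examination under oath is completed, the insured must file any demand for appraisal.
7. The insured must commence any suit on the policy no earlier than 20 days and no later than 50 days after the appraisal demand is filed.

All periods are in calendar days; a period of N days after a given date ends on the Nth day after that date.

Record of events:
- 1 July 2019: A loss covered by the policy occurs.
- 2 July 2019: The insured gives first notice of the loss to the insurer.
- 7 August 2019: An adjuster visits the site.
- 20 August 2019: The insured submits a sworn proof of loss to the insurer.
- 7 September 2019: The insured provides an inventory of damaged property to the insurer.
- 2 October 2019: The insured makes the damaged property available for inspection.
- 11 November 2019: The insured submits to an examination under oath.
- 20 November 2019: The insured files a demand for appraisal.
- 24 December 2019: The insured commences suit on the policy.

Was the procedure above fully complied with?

Yes

Step 1: 15 days after 1 July 2019 (when the loss occurs) is 16 July 2019; done 2 July 2019 — timely.
Step 2: the window is 10–52 days after 1 July 2019 (when the loss occurs), so 11 July 2019 through 22 August 2019; done 20 August 2019, which is between those dates.
Step 3: the earliest permitted date is 15 days after 20 August 2019 (when the sworn proof of loss is submitted), i.e. 4 September 2019; done 7 September 2019, after the minimum wait.
Step 4: the earliest permitted date is 21 days after 7 September 2019 (when the supporting inventory is provided), i.e. 28 September 2019; 2 October 2019 is on or after that date.
Step 5: 45 days after 2 October 2019 (when the property is made available) is 16 November 2019; 11 November 2019 is within that limit.
Step 6: 30 days after 11 November 2019 (when the examination under oath is completed) is 11 December 2019; completed 20 November 2019, before the deadline.
Step 7: the window is 20–50 days after 20 November 2019 (when the appraisal demand is filed), so 10 December 2019 through 9 January 2020; done 24 December 2019 — within the window.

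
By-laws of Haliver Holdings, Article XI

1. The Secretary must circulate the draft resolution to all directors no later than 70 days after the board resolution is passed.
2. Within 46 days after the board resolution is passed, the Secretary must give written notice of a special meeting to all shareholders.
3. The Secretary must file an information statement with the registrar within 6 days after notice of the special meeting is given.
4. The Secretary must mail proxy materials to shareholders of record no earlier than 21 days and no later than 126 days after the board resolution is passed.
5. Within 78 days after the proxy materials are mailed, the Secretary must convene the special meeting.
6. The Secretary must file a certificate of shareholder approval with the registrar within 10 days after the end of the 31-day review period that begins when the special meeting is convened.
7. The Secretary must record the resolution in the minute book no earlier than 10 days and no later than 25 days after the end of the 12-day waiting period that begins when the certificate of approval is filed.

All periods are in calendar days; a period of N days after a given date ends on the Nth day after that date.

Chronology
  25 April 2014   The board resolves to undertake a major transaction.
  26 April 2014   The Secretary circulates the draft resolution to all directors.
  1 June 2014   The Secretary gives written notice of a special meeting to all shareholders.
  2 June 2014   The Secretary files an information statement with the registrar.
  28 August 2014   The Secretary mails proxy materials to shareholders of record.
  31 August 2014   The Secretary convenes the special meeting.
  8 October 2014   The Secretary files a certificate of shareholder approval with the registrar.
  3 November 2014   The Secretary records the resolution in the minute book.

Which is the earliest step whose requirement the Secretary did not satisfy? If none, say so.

(1) due by 25 April 2014 + 70 days = 4 July 2014; completed 26 April 2014, before the deadline.
(2) due by 25 April 2014 + 46 days = 10 June 2014; 1 June 2014 is within that limit.
(3) due by 1 June 2014 + 6 days = 7 June 2014; done 2 June 2014 — timely.
(4) the permitted window runs from 25 April 2014 + 21 = 16 May 2014 to 25 April 2014 + 126 = 29 August 2014; done 28 August 2014 — within the window.
(5) due by 28 August 2014 + 78 days = 14 November 2014; completed 31 August 2014, before the deadline.
(6) due by 1 October 2014 + 10 days = 11 October 2014; 8 October 2014 is within that limit.
(7) the permitted window runs from 20 October 2014 + 10 = 30 October 2014 to 20 October 2014 + 25 = 14 November 2014; done 3 November 2014 — within the window.

None — every step was satisfied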